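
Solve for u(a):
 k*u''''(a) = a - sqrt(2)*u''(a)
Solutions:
 u(a) = C1 + C2*a + C3*exp(-2^(1/4)*a*sqrt(-1/k)) + C4*exp(2^(1/4)*a*sqrt(-1/k)) + sqrt(2)*a^3/12


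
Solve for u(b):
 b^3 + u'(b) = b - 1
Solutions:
 u(b) = C1 - b^4/4 + b^2/2 - b


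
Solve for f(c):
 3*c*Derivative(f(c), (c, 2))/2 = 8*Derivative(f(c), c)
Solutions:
 f(c) = C1 + C2*c^(19/3)


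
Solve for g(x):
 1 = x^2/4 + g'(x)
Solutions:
 g(x) = C1 - x^3/12 + x


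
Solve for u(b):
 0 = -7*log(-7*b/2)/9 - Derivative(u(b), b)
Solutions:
 u(b) = C1 - 7*b*log(-b)/9 + 7*b*(-log(7) + log(2) + 1)/9


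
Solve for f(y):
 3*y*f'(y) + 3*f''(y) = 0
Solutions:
 f(y) = C1 + C2*erf(sqrt(2)*y/2)


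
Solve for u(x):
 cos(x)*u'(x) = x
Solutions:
 u(x) = C1 + Integral(x/cos(x), x)


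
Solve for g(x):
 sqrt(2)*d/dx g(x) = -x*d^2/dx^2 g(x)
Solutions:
 g(x) = C1 + C2*x^(1 - sqrt(2))


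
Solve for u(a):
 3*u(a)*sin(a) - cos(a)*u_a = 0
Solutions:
 u(a) = C1/cos(a)^3


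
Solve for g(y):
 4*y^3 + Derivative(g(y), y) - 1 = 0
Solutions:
 g(y) = C1 - y^4 + y


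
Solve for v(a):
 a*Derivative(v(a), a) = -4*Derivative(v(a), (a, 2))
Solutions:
 v(a) = C1 + C2*erf(sqrt(2)*a/4)


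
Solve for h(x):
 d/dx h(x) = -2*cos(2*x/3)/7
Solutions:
 h(x) = C1 - 3*sin(2*x/3)/7


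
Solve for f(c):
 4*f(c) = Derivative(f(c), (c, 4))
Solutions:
 f(c) = C1*exp(-sqrt(2)*c) + C2*exp(sqrt(2)*c) + C3*sin(sqrt(2)*c) + C4*cos(sqrt(2)*c)


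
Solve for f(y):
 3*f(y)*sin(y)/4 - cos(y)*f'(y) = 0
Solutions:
 f(y) = C1/cos(y)^(3/4)


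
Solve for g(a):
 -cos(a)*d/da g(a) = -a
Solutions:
 g(a) = C1 + Integral(a/cos(a), a)


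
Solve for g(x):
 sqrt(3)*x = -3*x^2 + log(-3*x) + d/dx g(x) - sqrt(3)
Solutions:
 g(x) = C1 + x^3 + sqrt(3)*x^2/2 - x*log(-x) + x*(-log(3) + 1 + sqrt(3))


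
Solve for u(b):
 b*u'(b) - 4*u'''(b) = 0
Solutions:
 u(b) = C1 + Integral(C2*airyai(2^(1/3)*b/2) + C3*airybi(2^(1/3)*b/2), b)


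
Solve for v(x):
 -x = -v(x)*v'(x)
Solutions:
 v(x) = -sqrt(C1 + x^2)
 v(x) = sqrt(C1 + x^2)


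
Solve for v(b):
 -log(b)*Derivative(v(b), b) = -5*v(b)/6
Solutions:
 v(b) = C1*exp(5*li(b)/6)


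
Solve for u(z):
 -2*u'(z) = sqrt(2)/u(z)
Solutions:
 u(z) = -sqrt(C1 - sqrt(2)*z)
 u(z) = sqrt(C1 - sqrt(2)*z)


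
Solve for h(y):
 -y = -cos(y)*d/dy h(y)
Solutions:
 h(y) = C1 + Integral(y/cos(y), y)


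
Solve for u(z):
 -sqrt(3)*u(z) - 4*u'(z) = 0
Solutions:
 u(z) = C1*exp(-sqrt(3)*z/4)


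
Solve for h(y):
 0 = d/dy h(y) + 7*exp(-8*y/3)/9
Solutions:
 h(y) = C1 + 7*exp(-8*y/3)/24


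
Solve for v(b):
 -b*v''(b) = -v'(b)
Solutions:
 v(b) = C1 + C2*b^2


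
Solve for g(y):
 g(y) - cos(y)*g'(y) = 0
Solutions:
 g(y) = C1*sqrt(sin(y) + 1)/sqrt(sin(y) - 1)


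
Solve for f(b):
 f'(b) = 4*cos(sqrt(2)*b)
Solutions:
 f(b) = C1 + 2*sqrt(2)*sin(sqrt(2)*b)


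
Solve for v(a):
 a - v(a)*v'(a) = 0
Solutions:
 v(a) = -sqrt(C1 + a^2)
 v(a) = sqrt(C1 + a^2)


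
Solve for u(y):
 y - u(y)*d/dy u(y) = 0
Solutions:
 u(y) = -sqrt(C1 + y^2)
 u(y) = sqrt(C1 + y^2)


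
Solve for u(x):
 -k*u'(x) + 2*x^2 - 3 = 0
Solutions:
 u(x) = C1 + 2*x^3/(3*k) - 3*x/k


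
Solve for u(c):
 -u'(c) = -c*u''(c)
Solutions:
 u(c) = C1 + C2*c^2


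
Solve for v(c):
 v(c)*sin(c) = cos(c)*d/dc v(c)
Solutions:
 v(c) = C1/cos(c)


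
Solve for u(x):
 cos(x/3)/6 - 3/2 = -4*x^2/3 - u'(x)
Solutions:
 u(x) = C1 - 4*x^3/9 + 3*x/2 - sin(x/3)/2


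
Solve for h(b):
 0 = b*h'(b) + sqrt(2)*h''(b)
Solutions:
 h(b) = C1 + C2*erf(2^(1/4)*b/2)


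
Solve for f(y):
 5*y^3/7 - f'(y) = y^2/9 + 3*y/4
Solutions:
 f(y) = C1 + 5*y^4/28 - y^3/27 - 3*y^2/8


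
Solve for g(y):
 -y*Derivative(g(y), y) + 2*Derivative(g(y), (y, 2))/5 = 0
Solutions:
 g(y) = C1 + C2*erfi(sqrt(5)*y/2)


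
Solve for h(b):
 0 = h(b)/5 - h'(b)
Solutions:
 h(b) = C1*exp(b/5)


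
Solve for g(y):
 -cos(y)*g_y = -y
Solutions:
 g(y) = C1 + Integral(y/cos(y), y)


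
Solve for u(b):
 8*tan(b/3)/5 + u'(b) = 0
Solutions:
 u(b) = C1 + 24*log(cos(b/3))/5


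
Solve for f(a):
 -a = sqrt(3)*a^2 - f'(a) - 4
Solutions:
 f(a) = C1 + sqrt(3)*a^3/3 + a^2/2 - 4*a


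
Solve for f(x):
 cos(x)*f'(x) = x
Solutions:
 f(x) = C1 + Integral(x/cos(x), x)


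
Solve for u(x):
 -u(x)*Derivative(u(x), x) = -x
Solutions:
 u(x) = -sqrt(C1 + x^2)
 u(x) = sqrt(C1 + x^2)


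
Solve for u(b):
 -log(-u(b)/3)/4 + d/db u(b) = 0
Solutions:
 -4*Integral(1/(log(-_y) - log(3)), (_y, u(b))) = C1 - b


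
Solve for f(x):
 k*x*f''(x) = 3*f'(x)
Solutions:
 f(x) = C1 + x^(((re(k) + 3)*re(k) + im(k)^2)/(re(k)^2 + im(k)^2))*(C2*sin(3*log(x)*Abs(im(k))/(re(k)^2 + im(k)^2)) + C3*cos(3*log(x)*im(k)/(re(k)^2 + im(k)^2)))


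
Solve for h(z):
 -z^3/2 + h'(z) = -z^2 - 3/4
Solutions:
 h(z) = C1 + z^4/8 - z^3/3 - 3*z/4


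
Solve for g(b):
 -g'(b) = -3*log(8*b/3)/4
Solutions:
 g(b) = C1 + 3*b*log(b)/4 - 3*b*log(3)/4 - 3*b/4 + 9*b*log(2)/4


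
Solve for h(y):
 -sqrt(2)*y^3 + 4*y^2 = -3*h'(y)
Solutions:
 h(y) = C1 + sqrt(2)*y^4/12 - 4*y^3/9


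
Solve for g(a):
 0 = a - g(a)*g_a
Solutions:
 g(a) = -sqrt(C1 + a^2)
 g(a) = sqrt(C1 + a^2)


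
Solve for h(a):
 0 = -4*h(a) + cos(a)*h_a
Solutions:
 h(a) = C1*(sin(a)^2 + 2*sin(a) + 1)/(sin(a)^2 - 2*sin(a) + 1)


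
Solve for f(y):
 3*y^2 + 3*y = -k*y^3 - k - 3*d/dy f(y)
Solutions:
 f(y) = C1 - k*y^4/12 - k*y/3 - y^3/3 - y^2/2


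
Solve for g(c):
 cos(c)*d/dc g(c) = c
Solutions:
 g(c) = C1 + Integral(c/cos(c), c)


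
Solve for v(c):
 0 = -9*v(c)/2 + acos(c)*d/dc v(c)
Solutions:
 v(c) = C1*exp(9*Integral(1/acos(c), c)/2)


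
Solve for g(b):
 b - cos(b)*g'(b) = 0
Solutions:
 g(b) = C1 + Integral(b/cos(b), b)


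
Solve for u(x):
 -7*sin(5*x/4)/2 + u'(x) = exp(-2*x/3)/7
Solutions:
 u(x) = C1 - 14*cos(5*x/4)/5 - 3*exp(-2*x/3)/14


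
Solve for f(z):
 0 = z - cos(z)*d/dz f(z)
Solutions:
 f(z) = C1 + Integral(z/cos(z), z)


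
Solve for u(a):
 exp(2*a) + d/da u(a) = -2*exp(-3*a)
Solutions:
 u(a) = C1 - exp(2*a)/2 + 2*exp(-3*a)/3


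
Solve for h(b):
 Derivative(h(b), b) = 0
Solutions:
 h(b) = C1


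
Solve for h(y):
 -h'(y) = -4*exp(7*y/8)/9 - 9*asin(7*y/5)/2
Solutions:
 h(y) = C1 + 9*y*asin(7*y/5)/2 + 9*sqrt(25 - 49*y^2)/14 + 32*exp(7*y/8)/63


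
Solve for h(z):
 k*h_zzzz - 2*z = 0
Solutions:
 h(z) = C1 + C2*z + C3*z^2 + C4*z^3 + z^5/(60*k)


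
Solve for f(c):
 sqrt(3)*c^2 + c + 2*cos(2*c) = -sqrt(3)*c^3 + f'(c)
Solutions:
 f(c) = C1 + sqrt(3)*c^4/4 + sqrt(3)*c^3/3 + c^2/2 + sin(2*c)


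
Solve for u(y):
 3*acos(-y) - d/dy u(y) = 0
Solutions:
 u(y) = C1 + 3*y*acos(-y) + 3*sqrt(1 - y^2)


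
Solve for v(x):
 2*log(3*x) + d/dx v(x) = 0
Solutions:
 v(x) = C1 - 2*x*log(x) - x*log(9) + 2*x


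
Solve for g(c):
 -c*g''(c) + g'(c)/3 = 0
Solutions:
 g(c) = C1 + C2*c^(4/3)


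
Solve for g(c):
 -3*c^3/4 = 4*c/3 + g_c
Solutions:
 g(c) = C1 - 3*c^4/16 - 2*c^2/3


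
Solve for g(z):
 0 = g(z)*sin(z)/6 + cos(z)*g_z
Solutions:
 g(z) = C1*cos(z)^(1/6)


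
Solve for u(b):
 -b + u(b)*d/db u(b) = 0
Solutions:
 u(b) = -sqrt(C1 + b^2)
 u(b) = sqrt(C1 + b^2)


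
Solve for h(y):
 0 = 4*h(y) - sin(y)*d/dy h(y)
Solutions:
 h(y) = C1*(cos(y)^2 - 2*cos(y) + 1)/(cos(y)^2 + 2*cos(y) + 1)


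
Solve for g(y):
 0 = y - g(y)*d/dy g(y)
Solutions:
 g(y) = -sqrt(C1 + y^2)
 g(y) = sqrt(C1 + y^2)


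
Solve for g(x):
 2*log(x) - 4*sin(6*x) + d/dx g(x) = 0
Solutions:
 g(x) = C1 - 2*x*log(x) + 2*x - 2*cos(6*x)/3


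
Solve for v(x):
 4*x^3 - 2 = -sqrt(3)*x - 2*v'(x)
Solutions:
 v(x) = C1 - x^4/2 - sqrt(3)*x^2/4 + x


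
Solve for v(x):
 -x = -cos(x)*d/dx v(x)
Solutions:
 v(x) = C1 + Integral(x/cos(x), x)


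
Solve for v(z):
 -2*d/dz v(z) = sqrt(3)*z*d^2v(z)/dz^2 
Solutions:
 v(z) = C1 + C2*z^(1 - 2*sqrt(3)/3)


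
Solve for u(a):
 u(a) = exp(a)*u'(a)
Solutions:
 u(a) = C1*exp(-exp(-a))


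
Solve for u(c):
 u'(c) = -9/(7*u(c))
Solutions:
 u(c) = -sqrt(C1 - 126*c)/7
 u(c) = sqrt(C1 - 126*c)/7


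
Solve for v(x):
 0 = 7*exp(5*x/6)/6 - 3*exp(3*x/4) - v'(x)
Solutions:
 v(x) = C1 + 7*exp(5*x/6)/5 - 4*exp(3*x/4)


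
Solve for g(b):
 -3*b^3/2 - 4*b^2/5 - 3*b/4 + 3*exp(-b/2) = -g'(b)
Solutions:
 g(b) = C1 + 3*b^4/8 + 4*b^3/15 + 3*b^2/8 + 6*exp(-b/2)


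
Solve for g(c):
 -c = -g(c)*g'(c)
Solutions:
 g(c) = -sqrt(C1 + c^2)
 g(c) = sqrt(C1 + c^2)


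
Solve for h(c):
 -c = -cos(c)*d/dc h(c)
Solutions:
 h(c) = C1 + Integral(c/cos(c), c)


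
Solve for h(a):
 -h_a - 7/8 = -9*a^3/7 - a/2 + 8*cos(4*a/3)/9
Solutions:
 h(a) = C1 + 9*a^4/28 + a^2/4 - 7*a/8 - 2*sin(4*a/3)/3


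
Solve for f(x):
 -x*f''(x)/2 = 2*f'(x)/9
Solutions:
 f(x) = C1 + C2*x^(5/9)


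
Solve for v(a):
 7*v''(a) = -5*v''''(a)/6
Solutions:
 v(a) = C1 + C2*a + C3*sin(sqrt(210)*a/5) + C4*cos(sqrt(210)*a/5)


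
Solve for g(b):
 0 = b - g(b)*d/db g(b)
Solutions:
 g(b) = -sqrt(C1 + b^2)
 g(b) = sqrt(C1 + b^2)


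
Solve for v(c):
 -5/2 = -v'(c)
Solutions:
 v(c) = C1 + 5*c/2


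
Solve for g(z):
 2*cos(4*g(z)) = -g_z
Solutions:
 g(z) = -asin((C1 + exp(16*z))/(C1 - exp(16*z)))/4 + pi/4
 g(z) = asin((C1 + exp(16*z))/(C1 - exp(16*z)))/4


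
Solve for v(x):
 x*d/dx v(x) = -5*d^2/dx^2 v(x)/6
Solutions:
 v(x) = C1 + C2*erf(sqrt(15)*x/5)


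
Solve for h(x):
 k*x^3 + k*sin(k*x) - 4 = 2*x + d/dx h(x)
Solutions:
 h(x) = C1 + k*x^4/4 - x^2 - 4*x - cos(k*x)


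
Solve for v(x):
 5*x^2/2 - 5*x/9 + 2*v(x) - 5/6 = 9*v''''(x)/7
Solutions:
 v(x) = C1*exp(-14^(1/4)*sqrt(3)*x/3) + C2*exp(14^(1/4)*sqrt(3)*x/3) + C3*sin(14^(1/4)*sqrt(3)*x/3) + C4*cos(14^(1/4)*sqrt(3)*x/3) - 5*x^2/4 + 5*x/18 + 5/12


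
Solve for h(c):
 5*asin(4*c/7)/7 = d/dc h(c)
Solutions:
 h(c) = C1 + 5*c*asin(4*c/7)/7 + 5*sqrt(49 - 16*c^2)/28


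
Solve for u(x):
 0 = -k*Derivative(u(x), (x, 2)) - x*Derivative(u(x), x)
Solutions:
 u(x) = C1 + C2*sqrt(k)*erf(sqrt(2)*x*sqrt(1/k)/2)


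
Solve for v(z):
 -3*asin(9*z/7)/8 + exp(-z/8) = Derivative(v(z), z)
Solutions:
 v(z) = C1 - 3*z*asin(9*z/7)/8 - sqrt(49 - 81*z^2)/24 - 8*exp(-z/8)


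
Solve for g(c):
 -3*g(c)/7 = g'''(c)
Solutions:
 g(c) = C3*exp(-3^(1/3)*7^(2/3)*c/7) + (C1*sin(3^(5/6)*7^(2/3)*c/14) + C2*cos(3^(5/6)*7^(2/3)*c/14))*exp(3^(1/3)*7^(2/3)*c/14)


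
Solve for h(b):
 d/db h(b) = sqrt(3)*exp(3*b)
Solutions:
 h(b) = C1 + sqrt(3)*exp(3*b)/3


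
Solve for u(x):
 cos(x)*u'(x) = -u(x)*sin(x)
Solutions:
 u(x) = C1*cos(x)


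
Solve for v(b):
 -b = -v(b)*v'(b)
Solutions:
 v(b) = -sqrt(C1 + b^2)
 v(b) = sqrt(C1 + b^2)


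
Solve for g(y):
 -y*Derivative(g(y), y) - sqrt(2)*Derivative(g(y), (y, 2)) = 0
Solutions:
 g(y) = C1 + C2*erf(2^(1/4)*y/2)


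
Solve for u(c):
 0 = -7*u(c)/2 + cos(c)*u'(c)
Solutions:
 u(c) = C1*(sin(c) + 1)^(7/4)/(sin(c) - 1)^(7/4)


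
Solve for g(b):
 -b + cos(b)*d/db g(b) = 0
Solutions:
 g(b) = C1 + Integral(b/cos(b), b)


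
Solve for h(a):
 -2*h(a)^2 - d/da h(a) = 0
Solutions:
 h(a) = 1/(C1 + 2*a)


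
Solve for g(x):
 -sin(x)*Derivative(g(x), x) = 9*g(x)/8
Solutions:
 g(x) = C1*(cos(x) + 1)^(9/16)/(cos(x) - 1)^(9/16)


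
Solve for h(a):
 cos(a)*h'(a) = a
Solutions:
 h(a) = C1 + Integral(a/cos(a), a)


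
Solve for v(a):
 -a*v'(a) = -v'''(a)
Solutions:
 v(a) = C1 + Integral(C2*airyai(a) + C3*airybi(a), a)


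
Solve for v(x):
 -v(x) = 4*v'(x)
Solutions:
 v(x) = C1*exp(-x/4)


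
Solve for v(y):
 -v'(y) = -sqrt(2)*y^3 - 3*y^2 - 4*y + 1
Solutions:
 v(y) = C1 + sqrt(2)*y^4/4 + y^3 + 2*y^2 - y


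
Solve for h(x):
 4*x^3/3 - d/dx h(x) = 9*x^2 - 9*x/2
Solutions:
 h(x) = C1 + x^4/3 - 3*x^3 + 9*x^2/4


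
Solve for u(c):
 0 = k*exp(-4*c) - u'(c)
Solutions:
 u(c) = C1 - k*exp(-4*c)/4


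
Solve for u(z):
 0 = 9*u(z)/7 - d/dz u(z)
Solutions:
 u(z) = C1*exp(9*z/7)


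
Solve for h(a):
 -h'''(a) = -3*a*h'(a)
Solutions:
 h(a) = C1 + Integral(C2*airyai(3^(1/3)*a) + C3*airybi(3^(1/3)*a), a)


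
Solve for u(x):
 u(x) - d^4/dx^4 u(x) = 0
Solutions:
 u(x) = C1*exp(-x) + C2*exp(x) + C3*sin(x) + C4*cos(x)


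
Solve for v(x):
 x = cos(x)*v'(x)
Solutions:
 v(x) = C1 + Integral(x/cos(x), x)


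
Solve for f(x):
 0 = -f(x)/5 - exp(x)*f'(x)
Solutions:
 f(x) = C1*exp(exp(-x)/5)


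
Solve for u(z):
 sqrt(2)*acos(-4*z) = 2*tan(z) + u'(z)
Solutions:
 u(z) = C1 + sqrt(2)*(z*acos(-4*z) + sqrt(1 - 16*z^2)/4) + 2*log(cos(z))


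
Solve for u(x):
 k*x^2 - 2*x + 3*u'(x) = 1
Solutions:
 u(x) = C1 - k*x^3/9 + x^2/3 + x/3


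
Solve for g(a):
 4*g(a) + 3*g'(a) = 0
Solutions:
 g(a) = C1*exp(-4*a/3)


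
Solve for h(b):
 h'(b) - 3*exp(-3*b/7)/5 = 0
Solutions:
 h(b) = C1 - 7*exp(-3*b/7)/5


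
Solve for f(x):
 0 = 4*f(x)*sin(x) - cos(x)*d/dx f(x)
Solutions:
 f(x) = C1/cos(x)^4


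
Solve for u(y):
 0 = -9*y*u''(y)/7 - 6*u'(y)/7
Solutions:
 u(y) = C1 + C2*y^(1/3)


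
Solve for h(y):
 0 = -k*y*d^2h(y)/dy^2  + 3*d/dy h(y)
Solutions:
 h(y) = C1 + y^(((re(k) + 3)*re(k) + im(k)^2)/(re(k)^2 + im(k)^2))*(C2*sin(3*log(y)*Abs(im(k))/(re(k)^2 + im(k)^2)) + C3*cos(3*log(y)*im(k)/(re(k)^2 + im(k)^2)))


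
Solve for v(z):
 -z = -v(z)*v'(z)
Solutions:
 v(z) = -sqrt(C1 + z^2)
 v(z) = sqrt(C1 + z^2)


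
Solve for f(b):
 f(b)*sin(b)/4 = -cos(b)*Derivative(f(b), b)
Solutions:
 f(b) = C1*cos(b)^(1/4)


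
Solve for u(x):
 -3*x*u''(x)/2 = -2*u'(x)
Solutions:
 u(x) = C1 + C2*x^(7/3)


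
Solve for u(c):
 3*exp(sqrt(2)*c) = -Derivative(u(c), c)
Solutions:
 u(c) = C1 - 3*sqrt(2)*exp(sqrt(2)*c)/2


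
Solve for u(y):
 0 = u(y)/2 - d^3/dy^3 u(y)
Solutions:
 u(y) = C3*exp(2^(2/3)*y/2) + (C1*sin(2^(2/3)*sqrt(3)*y/4) + C2*cos(2^(2/3)*sqrt(3)*y/4))*exp(-2^(2/3)*y/4)


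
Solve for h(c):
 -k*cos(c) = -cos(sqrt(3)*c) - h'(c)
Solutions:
 h(c) = C1 + k*sin(c) - sqrt(3)*sin(sqrt(3)*c)/3


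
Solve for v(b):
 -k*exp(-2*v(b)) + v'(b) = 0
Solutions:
 v(b) = log(-sqrt(C1 + 2*b*k))
 v(b) = log(C1 + 2*b*k)/2


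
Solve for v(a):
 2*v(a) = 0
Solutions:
 v(a) = 0


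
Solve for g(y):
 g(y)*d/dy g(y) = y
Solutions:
 g(y) = -sqrt(C1 + y^2)
 g(y) = sqrt(C1 + y^2)


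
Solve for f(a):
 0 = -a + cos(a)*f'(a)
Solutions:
 f(a) = C1 + Integral(a/cos(a), a)


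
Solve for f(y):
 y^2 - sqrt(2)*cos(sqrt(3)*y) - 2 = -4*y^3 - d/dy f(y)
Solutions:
 f(y) = C1 - y^4 - y^3/3 + 2*y + sqrt(6)*sin(sqrt(3)*y)/3


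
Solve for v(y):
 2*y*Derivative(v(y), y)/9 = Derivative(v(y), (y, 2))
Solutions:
 v(y) = C1 + C2*erfi(y/3)


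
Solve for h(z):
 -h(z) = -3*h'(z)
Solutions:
 h(z) = C1*exp(z/3)


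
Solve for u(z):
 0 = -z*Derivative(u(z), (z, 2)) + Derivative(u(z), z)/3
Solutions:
 u(z) = C1 + C2*z^(4/3)


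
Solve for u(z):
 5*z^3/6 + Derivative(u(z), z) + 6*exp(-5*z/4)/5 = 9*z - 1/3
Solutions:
 u(z) = C1 - 5*z^4/24 + 9*z^2/2 - z/3 + 24*exp(-5*z/4)/25


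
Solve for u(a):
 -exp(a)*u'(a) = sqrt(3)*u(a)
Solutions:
 u(a) = C1*exp(sqrt(3)*exp(-a))


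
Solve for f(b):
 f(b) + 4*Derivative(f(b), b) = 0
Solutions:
 f(b) = C1*exp(-b/4)


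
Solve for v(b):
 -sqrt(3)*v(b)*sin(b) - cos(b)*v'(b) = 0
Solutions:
 v(b) = C1*cos(b)^(sqrt(3))


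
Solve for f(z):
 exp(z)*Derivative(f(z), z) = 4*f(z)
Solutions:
 f(z) = C1*exp(-4*exp(-z))


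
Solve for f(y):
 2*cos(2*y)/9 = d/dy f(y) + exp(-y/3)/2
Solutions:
 f(y) = C1 + sin(2*y)/9 + 3*exp(-y/3)/2


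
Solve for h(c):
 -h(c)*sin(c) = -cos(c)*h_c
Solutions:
 h(c) = C1/cos(c)


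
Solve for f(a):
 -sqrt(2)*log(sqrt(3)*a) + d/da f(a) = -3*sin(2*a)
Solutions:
 f(a) = C1 + sqrt(2)*a*(log(a) - 1) + sqrt(2)*a*log(3)/2 + 3*cos(2*a)/2


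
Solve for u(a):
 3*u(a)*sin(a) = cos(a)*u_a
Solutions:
 u(a) = C1/cos(a)^3


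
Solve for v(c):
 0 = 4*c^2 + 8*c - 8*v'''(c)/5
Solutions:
 v(c) = C1 + C2*c + C3*c^2 + c^5/24 + 5*c^4/24


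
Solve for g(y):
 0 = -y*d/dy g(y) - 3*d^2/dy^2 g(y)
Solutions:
 g(y) = C1 + C2*erf(sqrt(6)*y/6)


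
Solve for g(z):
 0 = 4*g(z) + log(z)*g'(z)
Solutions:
 g(z) = C1*exp(-4*li(z))


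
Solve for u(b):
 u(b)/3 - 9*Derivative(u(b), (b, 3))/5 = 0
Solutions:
 u(b) = C3*exp(5^(1/3)*b/3) + (C1*sin(sqrt(3)*5^(1/3)*b/6) + C2*cos(sqrt(3)*5^(1/3)*b/6))*exp(-5^(1/3)*b/6)


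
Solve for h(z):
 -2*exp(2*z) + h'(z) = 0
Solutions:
 h(z) = C1 + exp(2*z)


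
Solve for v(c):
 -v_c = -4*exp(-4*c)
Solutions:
 v(c) = C1 - exp(-4*c)


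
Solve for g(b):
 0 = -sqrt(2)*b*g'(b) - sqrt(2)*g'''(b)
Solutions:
 g(b) = C1 + Integral(C2*airyai(-b) + C3*airybi(-b), b)


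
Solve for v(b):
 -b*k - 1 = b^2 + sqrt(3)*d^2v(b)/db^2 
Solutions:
 v(b) = C1 + C2*b - sqrt(3)*b^4/36 - sqrt(3)*b^3*k/18 - sqrt(3)*b^2/6


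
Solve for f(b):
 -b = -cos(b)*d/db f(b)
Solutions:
 f(b) = C1 + Integral(b/cos(b), b)


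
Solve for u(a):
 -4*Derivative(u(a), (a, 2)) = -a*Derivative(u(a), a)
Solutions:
 u(a) = C1 + C2*erfi(sqrt(2)*a/4)


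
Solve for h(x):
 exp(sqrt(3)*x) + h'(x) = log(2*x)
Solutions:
 h(x) = C1 + x*log(x) + x*(-1 + log(2)) - sqrt(3)*exp(sqrt(3)*x)/3


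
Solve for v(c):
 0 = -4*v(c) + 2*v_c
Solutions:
 v(c) = C1*exp(2*c)


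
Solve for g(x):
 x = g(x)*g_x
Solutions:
 g(x) = -sqrt(C1 + x^2)
 g(x) = sqrt(C1 + x^2)


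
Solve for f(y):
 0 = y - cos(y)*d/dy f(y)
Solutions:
 f(y) = C1 + Integral(y/cos(y), y)


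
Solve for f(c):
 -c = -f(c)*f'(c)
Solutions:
 f(c) = -sqrt(C1 + c^2)
 f(c) = sqrt(C1 + c^2)


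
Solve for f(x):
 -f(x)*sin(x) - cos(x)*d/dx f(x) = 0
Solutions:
 f(x) = C1*cos(x)


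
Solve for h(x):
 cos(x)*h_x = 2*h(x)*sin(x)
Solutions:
 h(x) = C1/cos(x)^2


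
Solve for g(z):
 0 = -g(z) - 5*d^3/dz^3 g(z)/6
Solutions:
 g(z) = C3*exp(-5^(2/3)*6^(1/3)*z/5) + (C1*sin(2^(1/3)*3^(5/6)*5^(2/3)*z/10) + C2*cos(2^(1/3)*3^(5/6)*5^(2/3)*z/10))*exp(5^(2/3)*6^(1/3)*z/10)


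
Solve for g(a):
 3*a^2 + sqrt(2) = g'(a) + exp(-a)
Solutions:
 g(a) = C1 + a^3 + sqrt(2)*a + exp(-a)


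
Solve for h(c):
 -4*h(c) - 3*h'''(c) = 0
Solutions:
 h(c) = C3*exp(-6^(2/3)*c/3) + (C1*sin(2^(2/3)*3^(1/6)*c/2) + C2*cos(2^(2/3)*3^(1/6)*c/2))*exp(6^(2/3)*c/6)


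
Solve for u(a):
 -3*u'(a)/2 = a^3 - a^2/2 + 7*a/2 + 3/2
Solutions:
 u(a) = C1 - a^4/6 + a^3/9 - 7*a^2/6 - a


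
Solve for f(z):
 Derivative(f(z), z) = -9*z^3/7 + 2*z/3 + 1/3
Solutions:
 f(z) = C1 - 9*z^4/28 + z^2/3 + z/3


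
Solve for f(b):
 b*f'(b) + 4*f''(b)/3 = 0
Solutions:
 f(b) = C1 + C2*erf(sqrt(6)*b/4)


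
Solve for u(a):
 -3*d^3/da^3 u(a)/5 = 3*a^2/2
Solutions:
 u(a) = C1 + C2*a + C3*a^2 - a^5/24


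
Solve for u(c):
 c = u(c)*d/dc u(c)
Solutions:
 u(c) = -sqrt(C1 + c^2)
 u(c) = sqrt(C1 + c^2)


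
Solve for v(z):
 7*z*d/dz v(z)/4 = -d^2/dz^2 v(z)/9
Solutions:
 v(z) = C1 + C2*erf(3*sqrt(14)*z/4)


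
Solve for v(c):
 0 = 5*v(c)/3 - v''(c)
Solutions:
 v(c) = C1*exp(-sqrt(15)*c/3) + C2*exp(sqrt(15)*c/3)


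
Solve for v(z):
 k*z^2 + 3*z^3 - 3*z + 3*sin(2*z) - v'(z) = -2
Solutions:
 v(z) = C1 + k*z^3/3 + 3*z^4/4 - 3*z^2/2 + 2*z - 3*cos(2*z)/2


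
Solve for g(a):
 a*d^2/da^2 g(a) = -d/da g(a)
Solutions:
 g(a) = C1 + C2*log(a)


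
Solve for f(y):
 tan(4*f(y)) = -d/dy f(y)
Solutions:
 f(y) = -asin(C1*exp(-4*y))/4 + pi/4
 f(y) = asin(C1*exp(-4*y))/4


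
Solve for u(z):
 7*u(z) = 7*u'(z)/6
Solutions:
 u(z) = C1*exp(6*z)


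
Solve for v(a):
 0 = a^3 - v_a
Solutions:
 v(a) = C1 + a^4/4


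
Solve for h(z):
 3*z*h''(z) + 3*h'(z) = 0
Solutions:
 h(z) = C1 + C2*log(z)


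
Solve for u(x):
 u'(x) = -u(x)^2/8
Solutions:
 u(x) = 8/(C1 + x)


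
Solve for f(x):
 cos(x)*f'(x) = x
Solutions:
 f(x) = C1 + Integral(x/cos(x), x)


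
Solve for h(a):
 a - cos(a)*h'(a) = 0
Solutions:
 h(a) = C1 + Integral(a/cos(a), a)


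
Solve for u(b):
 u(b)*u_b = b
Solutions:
 u(b) = -sqrt(C1 + b^2)
 u(b) = sqrt(C1 + b^2)


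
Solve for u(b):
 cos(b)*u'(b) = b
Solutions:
 u(b) = C1 + Integral(b/cos(b), b)


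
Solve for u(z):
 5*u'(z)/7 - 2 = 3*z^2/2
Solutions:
 u(z) = C1 + 7*z^3/10 + 14*z/5


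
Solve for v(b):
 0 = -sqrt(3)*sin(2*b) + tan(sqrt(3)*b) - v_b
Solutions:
 v(b) = C1 - sqrt(3)*log(cos(sqrt(3)*b))/3 + sqrt(3)*cos(2*b)/2


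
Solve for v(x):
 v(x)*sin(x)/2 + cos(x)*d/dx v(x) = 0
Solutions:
 v(x) = C1*sqrt(cos(x))


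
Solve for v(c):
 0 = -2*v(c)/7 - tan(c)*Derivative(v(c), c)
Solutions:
 v(c) = C1/sin(c)^(2/7)


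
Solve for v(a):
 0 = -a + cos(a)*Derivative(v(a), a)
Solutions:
 v(a) = C1 + Integral(a/cos(a), a)


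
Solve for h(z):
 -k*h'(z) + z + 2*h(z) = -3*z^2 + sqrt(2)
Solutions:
 h(z) = C1*exp(2*z/k) - 3*k^2/4 - 3*k*z/2 - k/4 - 3*z^2/2 - z/2 + sqrt(2)/2


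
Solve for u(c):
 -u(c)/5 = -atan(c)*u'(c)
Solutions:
 u(c) = C1*exp(Integral(1/atan(c), c)/5)


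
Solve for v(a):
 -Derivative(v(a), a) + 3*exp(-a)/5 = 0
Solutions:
 v(a) = C1 - 3*exp(-a)/5


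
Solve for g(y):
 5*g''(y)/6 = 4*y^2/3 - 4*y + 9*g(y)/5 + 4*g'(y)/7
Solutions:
 g(y) = C1*exp(3*y*(4 - sqrt(310))/35) + C2*exp(3*y*(4 + sqrt(310))/35) - 20*y^2/27 + 4580*y/1701 - 165100/107163


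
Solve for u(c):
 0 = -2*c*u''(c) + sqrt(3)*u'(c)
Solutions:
 u(c) = C1 + C2*c^(sqrt(3)/2 + 1)


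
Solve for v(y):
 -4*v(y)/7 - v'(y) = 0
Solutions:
 v(y) = C1*exp(-4*y/7)


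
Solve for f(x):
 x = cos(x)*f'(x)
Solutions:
 f(x) = C1 + Integral(x/cos(x), x)


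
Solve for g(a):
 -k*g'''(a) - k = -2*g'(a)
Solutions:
 g(a) = C1 + C2*exp(-sqrt(2)*a*sqrt(1/k)) + C3*exp(sqrt(2)*a*sqrt(1/k)) + a*k/2


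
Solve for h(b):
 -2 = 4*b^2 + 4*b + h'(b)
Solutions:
 h(b) = C1 - 4*b^3/3 - 2*b^2 - 2*b


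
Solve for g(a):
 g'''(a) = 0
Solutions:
 g(a) = C1 + C2*a + C3*a^2


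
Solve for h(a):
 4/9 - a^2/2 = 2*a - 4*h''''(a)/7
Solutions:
 h(a) = C1 + C2*a + C3*a^2 + C4*a^3 + 7*a^6/2880 + 7*a^5/240 - 7*a^4/216


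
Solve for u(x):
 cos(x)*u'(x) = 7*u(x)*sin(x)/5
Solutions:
 u(x) = C1/cos(x)^(7/5)


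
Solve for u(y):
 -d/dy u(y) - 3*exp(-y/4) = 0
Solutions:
 u(y) = C1 + 12*exp(-y/4)


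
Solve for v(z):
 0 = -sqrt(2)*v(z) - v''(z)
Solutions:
 v(z) = C1*sin(2^(1/4)*z) + C2*cos(2^(1/4)*z)


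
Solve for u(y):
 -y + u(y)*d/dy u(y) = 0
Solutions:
 u(y) = -sqrt(C1 + y^2)
 u(y) = sqrt(C1 + y^2)


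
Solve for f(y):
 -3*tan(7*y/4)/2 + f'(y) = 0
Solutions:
 f(y) = C1 - 6*log(cos(7*y/4))/7


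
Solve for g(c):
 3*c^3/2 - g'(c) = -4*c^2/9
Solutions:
 g(c) = C1 + 3*c^4/8 + 4*c^3/27


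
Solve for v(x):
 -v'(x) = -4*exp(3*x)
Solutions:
 v(x) = C1 + 4*exp(3*x)/3


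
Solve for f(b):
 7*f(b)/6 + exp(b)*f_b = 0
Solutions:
 f(b) = C1*exp(7*exp(-b)/6)


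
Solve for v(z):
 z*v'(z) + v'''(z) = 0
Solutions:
 v(z) = C1 + Integral(C2*airyai(-z) + C3*airybi(-z), z)


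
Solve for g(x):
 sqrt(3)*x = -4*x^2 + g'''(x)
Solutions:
 g(x) = C1 + C2*x + C3*x^2 + x^5/15 + sqrt(3)*x^4/24


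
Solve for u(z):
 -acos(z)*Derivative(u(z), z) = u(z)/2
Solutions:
 u(z) = C1*exp(-Integral(1/acos(z), z)/2)


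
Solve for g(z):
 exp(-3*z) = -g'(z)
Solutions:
 g(z) = C1 + exp(-3*z)/3


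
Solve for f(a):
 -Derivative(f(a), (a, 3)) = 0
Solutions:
 f(a) = C1 + C2*a + C3*a^2


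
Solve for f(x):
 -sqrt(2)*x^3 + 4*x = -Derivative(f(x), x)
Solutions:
 f(x) = C1 + sqrt(2)*x^4/4 - 2*x^2


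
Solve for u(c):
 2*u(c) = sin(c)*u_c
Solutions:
 u(c) = C1*(cos(c) - 1)/(cos(c) + 1)


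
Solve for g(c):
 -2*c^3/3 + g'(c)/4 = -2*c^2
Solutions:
 g(c) = C1 + 2*c^4/3 - 8*c^3/3


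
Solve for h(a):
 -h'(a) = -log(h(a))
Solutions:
 li(h(a)) = C1 + a


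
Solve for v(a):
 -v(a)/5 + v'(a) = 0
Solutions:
 v(a) = C1*exp(a/5)


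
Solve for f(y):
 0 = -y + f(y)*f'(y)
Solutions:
 f(y) = -sqrt(C1 + y^2)
 f(y) = sqrt(C1 + y^2)


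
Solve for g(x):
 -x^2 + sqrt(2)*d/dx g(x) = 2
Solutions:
 g(x) = C1 + sqrt(2)*x^3/6 + sqrt(2)*x


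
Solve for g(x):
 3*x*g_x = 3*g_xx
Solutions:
 g(x) = C1 + C2*erfi(sqrt(2)*x/2)


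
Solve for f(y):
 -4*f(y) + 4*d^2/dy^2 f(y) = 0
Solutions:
 f(y) = C1*exp(-y) + C2*exp(y)


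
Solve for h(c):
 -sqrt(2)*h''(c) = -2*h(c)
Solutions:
 h(c) = C1*exp(-2^(1/4)*c) + C2*exp(2^(1/4)*c)


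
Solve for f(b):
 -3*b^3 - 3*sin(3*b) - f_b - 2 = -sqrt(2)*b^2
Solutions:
 f(b) = C1 - 3*b^4/4 + sqrt(2)*b^3/3 - 2*b + cos(3*b)


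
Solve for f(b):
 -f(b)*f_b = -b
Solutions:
 f(b) = -sqrt(C1 + b^2)
 f(b) = sqrt(C1 + b^2)


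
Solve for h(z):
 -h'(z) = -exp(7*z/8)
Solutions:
 h(z) = C1 + 8*exp(7*z/8)/7


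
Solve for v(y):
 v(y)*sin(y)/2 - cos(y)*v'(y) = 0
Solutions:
 v(y) = C1/sqrt(cos(y))


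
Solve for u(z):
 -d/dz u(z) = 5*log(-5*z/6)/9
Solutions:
 u(z) = C1 - 5*z*log(-z)/9 + 5*z*(-log(5) + 1 + log(6))/9


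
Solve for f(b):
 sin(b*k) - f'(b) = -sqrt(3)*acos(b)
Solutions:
 f(b) = C1 + sqrt(3)*(b*acos(b) - sqrt(1 - b^2)) + Piecewise((-cos(b*k)/k, Ne(k, 0)), (0, True))


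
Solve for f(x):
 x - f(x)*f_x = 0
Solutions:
 f(x) = -sqrt(C1 + x^2)
 f(x) = sqrt(C1 + x^2)


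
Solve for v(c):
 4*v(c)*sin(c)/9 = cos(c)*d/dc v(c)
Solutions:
 v(c) = C1/cos(c)^(4/9)


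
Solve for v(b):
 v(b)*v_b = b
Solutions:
 v(b) = -sqrt(C1 + b^2)
 v(b) = sqrt(C1 + b^2)


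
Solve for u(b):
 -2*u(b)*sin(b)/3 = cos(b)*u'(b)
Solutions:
 u(b) = C1*cos(b)^(2/3)


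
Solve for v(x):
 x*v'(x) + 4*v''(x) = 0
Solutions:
 v(x) = C1 + C2*erf(sqrt(2)*x/4)


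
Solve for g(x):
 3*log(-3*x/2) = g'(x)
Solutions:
 g(x) = C1 + 3*x*log(-x) + 3*x*(-1 - log(2) + log(3))


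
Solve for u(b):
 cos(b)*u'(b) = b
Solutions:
 u(b) = C1 + Integral(b/cos(b), b)


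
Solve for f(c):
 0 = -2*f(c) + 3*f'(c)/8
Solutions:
 f(c) = C1*exp(16*c/3)


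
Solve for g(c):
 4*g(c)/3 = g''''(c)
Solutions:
 g(c) = C1*exp(-sqrt(2)*3^(3/4)*c/3) + C2*exp(sqrt(2)*3^(3/4)*c/3) + C3*sin(sqrt(2)*3^(3/4)*c/3) + C4*cos(sqrt(2)*3^(3/4)*c/3)


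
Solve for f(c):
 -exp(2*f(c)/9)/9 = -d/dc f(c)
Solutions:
 f(c) = 9*log(-sqrt(-1/(C1 + c))) - 9*log(2)/2 + 18*log(3)
 f(c) = 9*log(-1/(C1 + c))/2 - 9*log(2)/2 + 18*log(3)


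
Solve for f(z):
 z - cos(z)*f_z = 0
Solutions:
 f(z) = C1 + Integral(z/cos(z), z)


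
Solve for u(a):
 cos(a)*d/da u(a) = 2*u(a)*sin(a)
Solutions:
 u(a) = C1/cos(a)^2


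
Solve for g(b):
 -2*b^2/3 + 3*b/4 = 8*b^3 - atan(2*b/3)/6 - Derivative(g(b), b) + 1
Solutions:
 g(b) = C1 + 2*b^4 + 2*b^3/9 - 3*b^2/8 - b*atan(2*b/3)/6 + b + log(4*b^2 + 9)/8


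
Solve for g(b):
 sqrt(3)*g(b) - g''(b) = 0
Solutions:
 g(b) = C1*exp(-3^(1/4)*b) + C2*exp(3^(1/4)*b)


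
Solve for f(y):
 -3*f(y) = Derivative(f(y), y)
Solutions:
 f(y) = C1*exp(-3*y)


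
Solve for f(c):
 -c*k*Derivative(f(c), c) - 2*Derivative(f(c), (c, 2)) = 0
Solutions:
 f(c) = Piecewise((-sqrt(pi)*C1*erf(c*sqrt(k)/2)/sqrt(k) - C2, (k > 0) | (k < 0)), (-C1*c - C2, True))


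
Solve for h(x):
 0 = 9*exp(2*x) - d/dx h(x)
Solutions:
 h(x) = C1 + 9*exp(2*x)/2


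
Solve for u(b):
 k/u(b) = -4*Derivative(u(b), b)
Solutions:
 u(b) = -sqrt(C1 - 2*b*k)/2
 u(b) = sqrt(C1 - 2*b*k)/2


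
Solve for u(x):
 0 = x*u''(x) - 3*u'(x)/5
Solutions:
 u(x) = C1 + C2*x^(8/5)


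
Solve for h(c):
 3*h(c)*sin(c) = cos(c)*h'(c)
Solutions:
 h(c) = C1/cos(c)^3


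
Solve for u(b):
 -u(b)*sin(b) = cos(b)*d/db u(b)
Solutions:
 u(b) = C1*cos(b)


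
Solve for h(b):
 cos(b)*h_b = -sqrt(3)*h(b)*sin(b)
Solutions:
 h(b) = C1*cos(b)^(sqrt(3))


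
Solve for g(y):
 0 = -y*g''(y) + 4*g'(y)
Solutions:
 g(y) = C1 + C2*y^5


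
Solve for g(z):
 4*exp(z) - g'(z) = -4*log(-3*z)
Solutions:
 g(z) = C1 + 4*z*log(-z) + 4*z*(-1 + log(3)) + 4*exp(z)


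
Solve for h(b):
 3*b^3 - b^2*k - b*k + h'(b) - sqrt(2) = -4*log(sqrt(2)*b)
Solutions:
 h(b) = C1 - 3*b^4/4 + b^3*k/3 + b^2*k/2 - 4*b*log(b) - b*log(4) + sqrt(2)*b + 4*b


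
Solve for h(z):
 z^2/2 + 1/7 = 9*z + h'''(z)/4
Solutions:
 h(z) = C1 + C2*z + C3*z^2 + z^5/30 - 3*z^4/2 + 2*z^3/21


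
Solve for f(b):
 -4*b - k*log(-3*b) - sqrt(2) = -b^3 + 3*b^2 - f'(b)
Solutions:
 f(b) = C1 - b^4/4 + b^3 + 2*b^2 + b*k*log(-b) + b*(-k + k*log(3) + sqrt(2))


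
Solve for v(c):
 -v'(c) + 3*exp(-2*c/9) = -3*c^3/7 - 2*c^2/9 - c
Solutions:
 v(c) = C1 + 3*c^4/28 + 2*c^3/27 + c^2/2 - 27*exp(-2*c/9)/2


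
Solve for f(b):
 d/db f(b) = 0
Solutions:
 f(b) = C1


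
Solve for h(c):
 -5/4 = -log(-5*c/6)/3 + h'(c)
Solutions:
 h(c) = C1 + c*log(-c)/3 + c*(-19 - 4*log(6) + 4*log(5))/12


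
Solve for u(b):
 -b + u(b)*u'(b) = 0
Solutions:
 u(b) = -sqrt(C1 + b^2)
 u(b) = sqrt(C1 + b^2)


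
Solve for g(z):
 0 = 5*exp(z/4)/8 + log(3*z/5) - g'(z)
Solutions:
 g(z) = C1 + z*log(z) + z*(-log(5) - 1 + log(3)) + 5*exp(z/4)/2


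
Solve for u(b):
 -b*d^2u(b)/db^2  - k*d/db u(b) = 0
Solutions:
 u(b) = C1 + b^(1 - re(k))*(C2*sin(log(b)*Abs(im(k))) + C3*cos(log(b)*im(k)))


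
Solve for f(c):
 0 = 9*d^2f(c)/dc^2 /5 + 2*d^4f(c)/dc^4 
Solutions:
 f(c) = C1 + C2*c + C3*sin(3*sqrt(10)*c/10) + C4*cos(3*sqrt(10)*c/10)


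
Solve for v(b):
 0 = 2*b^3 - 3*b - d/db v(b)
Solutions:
 v(b) = C1 + b^4/2 - 3*b^2/2


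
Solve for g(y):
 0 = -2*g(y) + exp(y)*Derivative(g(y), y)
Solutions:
 g(y) = C1*exp(-2*exp(-y))


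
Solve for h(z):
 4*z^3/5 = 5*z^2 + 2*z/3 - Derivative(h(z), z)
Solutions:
 h(z) = C1 - z^4/5 + 5*z^3/3 + z^2/3


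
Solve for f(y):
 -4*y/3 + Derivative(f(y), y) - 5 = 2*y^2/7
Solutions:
 f(y) = C1 + 2*y^3/21 + 2*y^2/3 + 5*y


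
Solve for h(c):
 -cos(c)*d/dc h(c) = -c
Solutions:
 h(c) = C1 + Integral(c/cos(c), c)


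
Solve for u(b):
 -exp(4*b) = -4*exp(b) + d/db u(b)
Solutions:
 u(b) = C1 - exp(4*b)/4 + 4*exp(b)


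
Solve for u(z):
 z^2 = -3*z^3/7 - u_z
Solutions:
 u(z) = C1 - 3*z^4/28 - z^3/3


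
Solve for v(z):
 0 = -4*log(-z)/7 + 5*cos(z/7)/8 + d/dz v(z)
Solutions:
 v(z) = C1 + 4*z*log(-z)/7 - 4*z/7 - 35*sin(z/7)/8


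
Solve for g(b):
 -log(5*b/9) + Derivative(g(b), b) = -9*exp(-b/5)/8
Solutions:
 g(b) = C1 + b*log(b) + b*(-2*log(3) - 1 + log(5)) + 45*exp(-b/5)/8


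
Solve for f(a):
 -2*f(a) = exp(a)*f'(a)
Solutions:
 f(a) = C1*exp(2*exp(-a))


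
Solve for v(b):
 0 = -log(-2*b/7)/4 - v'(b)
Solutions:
 v(b) = C1 - b*log(-b)/4 + b*(-log(2) + 1 + log(7))/4


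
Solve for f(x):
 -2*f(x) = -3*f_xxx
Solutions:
 f(x) = C3*exp(2^(1/3)*3^(2/3)*x/3) + (C1*sin(2^(1/3)*3^(1/6)*x/2) + C2*cos(2^(1/3)*3^(1/6)*x/2))*exp(-2^(1/3)*3^(2/3)*x/6)


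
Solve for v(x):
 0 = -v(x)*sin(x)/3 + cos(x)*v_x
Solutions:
 v(x) = C1/cos(x)^(1/3)


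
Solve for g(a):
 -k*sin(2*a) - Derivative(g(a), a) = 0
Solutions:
 g(a) = C1 + k*cos(2*a)/2


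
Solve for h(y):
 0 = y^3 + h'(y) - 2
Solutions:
 h(y) = C1 - y^4/4 + 2*y


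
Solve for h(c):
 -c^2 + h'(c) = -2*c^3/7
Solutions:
 h(c) = C1 - c^4/14 + c^3/3


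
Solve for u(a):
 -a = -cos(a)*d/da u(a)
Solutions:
 u(a) = C1 + Integral(a/cos(a), a)


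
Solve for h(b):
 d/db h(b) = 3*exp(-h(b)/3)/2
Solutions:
 h(b) = 3*log(C1 + b/2)


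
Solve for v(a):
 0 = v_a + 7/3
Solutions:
 v(a) = C1 - 7*a/3


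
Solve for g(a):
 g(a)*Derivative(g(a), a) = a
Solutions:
 g(a) = -sqrt(C1 + a^2)
 g(a) = sqrt(C1 + a^2)


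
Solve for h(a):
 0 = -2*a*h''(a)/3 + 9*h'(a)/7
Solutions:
 h(a) = C1 + C2*a^(41/14)


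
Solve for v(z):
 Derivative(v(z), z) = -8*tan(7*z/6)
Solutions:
 v(z) = C1 + 48*log(cos(7*z/6))/7


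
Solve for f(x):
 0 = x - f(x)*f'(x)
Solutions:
 f(x) = -sqrt(C1 + x^2)
 f(x) = sqrt(C1 + x^2)


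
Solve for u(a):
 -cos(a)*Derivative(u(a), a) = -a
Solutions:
 u(a) = C1 + Integral(a/cos(a), a)


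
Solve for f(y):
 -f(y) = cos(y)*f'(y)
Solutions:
 f(y) = C1*sqrt(sin(y) - 1)/sqrt(sin(y) + 1)


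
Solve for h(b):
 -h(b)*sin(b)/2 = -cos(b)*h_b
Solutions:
 h(b) = C1/sqrt(cos(b))


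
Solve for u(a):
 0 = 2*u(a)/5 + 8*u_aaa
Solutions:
 u(a) = C3*exp(-50^(1/3)*a/10) + (C1*sin(sqrt(3)*50^(1/3)*a/20) + C2*cos(sqrt(3)*50^(1/3)*a/20))*exp(50^(1/3)*a/20)


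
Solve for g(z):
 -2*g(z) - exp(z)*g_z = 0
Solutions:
 g(z) = C1*exp(2*exp(-z))


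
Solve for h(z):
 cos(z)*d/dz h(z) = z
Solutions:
 h(z) = C1 + Integral(z/cos(z), z)


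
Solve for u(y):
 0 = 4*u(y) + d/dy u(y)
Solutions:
 u(y) = C1*exp(-4*y)


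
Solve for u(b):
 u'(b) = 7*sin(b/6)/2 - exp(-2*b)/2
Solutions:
 u(b) = C1 - 21*cos(b/6) + exp(-2*b)/4


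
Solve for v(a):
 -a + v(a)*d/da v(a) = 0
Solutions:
 v(a) = -sqrt(C1 + a^2)
 v(a) = sqrt(C1 + a^2)


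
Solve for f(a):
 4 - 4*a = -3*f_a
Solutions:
 f(a) = C1 + 2*a^2/3 - 4*a/3


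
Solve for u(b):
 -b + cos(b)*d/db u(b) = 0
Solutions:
 u(b) = C1 + Integral(b/cos(b), b)


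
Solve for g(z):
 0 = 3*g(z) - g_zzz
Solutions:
 g(z) = C3*exp(3^(1/3)*z) + (C1*sin(3^(5/6)*z/2) + C2*cos(3^(5/6)*z/2))*exp(-3^(1/3)*z/2)


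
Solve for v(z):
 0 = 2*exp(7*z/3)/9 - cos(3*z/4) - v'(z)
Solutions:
 v(z) = C1 + 2*exp(7*z/3)/21 - 4*sin(3*z/4)/3


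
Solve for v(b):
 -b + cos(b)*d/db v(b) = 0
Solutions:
 v(b) = C1 + Integral(b/cos(b), b)


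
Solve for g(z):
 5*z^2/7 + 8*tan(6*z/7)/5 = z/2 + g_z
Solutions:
 g(z) = C1 + 5*z^3/21 - z^2/4 - 28*log(cos(6*z/7))/15


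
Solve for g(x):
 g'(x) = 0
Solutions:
 g(x) = C1


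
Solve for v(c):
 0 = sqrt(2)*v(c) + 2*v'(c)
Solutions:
 v(c) = C1*exp(-sqrt(2)*c/2)


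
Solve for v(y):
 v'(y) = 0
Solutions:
 v(y) = C1


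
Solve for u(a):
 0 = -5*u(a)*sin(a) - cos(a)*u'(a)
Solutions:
 u(a) = C1*cos(a)^5


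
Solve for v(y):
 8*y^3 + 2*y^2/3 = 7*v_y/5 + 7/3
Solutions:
 v(y) = C1 + 10*y^4/7 + 10*y^3/63 - 5*y/3


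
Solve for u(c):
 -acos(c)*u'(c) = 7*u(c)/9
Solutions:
 u(c) = C1*exp(-7*Integral(1/acos(c), c)/9)


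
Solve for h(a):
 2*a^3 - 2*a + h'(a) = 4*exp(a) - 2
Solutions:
 h(a) = C1 - a^4/2 + a^2 - 2*a + 4*exp(a)


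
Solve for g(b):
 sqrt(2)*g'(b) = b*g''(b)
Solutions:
 g(b) = C1 + C2*b^(1 + sqrt(2))


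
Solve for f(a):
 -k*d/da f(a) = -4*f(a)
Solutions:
 f(a) = C1*exp(4*a/k)


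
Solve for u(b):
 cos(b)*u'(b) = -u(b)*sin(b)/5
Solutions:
 u(b) = C1*cos(b)^(1/5)


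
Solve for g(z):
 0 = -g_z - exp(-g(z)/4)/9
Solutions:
 g(z) = 4*log(C1 - z/36)


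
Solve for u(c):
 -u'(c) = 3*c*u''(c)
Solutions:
 u(c) = C1 + C2*c^(2/3)


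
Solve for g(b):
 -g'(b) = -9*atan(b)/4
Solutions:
 g(b) = C1 + 9*b*atan(b)/4 - 9*log(b^2 + 1)/8


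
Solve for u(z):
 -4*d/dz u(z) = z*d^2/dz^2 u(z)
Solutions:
 u(z) = C1 + C2/z^3


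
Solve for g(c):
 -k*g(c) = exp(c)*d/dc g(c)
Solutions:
 g(c) = C1*exp(k*exp(-c))


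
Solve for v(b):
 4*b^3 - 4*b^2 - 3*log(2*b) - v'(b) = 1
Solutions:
 v(b) = C1 + b^4 - 4*b^3/3 - 3*b*log(b) - b*log(8) + 2*b


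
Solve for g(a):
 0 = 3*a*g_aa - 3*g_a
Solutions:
 g(a) = C1 + C2*a^2


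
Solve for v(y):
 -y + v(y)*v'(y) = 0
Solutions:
 v(y) = -sqrt(C1 + y^2)
 v(y) = sqrt(C1 + y^2)


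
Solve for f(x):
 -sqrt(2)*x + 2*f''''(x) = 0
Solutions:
 f(x) = C1 + C2*x + C3*x^2 + C4*x^3 + sqrt(2)*x^5/240


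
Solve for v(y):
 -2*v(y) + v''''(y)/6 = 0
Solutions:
 v(y) = C1*exp(-sqrt(2)*3^(1/4)*y) + C2*exp(sqrt(2)*3^(1/4)*y) + C3*sin(sqrt(2)*3^(1/4)*y) + C4*cos(sqrt(2)*3^(1/4)*y)


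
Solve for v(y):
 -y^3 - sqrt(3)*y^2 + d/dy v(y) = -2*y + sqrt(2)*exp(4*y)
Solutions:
 v(y) = C1 + y^4/4 + sqrt(3)*y^3/3 - y^2 + sqrt(2)*exp(4*y)/4


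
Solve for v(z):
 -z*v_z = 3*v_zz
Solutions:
 v(z) = C1 + C2*erf(sqrt(6)*z/6)


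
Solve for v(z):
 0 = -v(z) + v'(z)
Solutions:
 v(z) = C1*exp(z)


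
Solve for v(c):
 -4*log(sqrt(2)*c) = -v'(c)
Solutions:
 v(c) = C1 + 4*c*log(c) - 4*c + c*log(4)


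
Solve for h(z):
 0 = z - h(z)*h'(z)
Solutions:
 h(z) = -sqrt(C1 + z^2)
 h(z) = sqrt(C1 + z^2)


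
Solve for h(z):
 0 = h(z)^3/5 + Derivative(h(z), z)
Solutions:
 h(z) = -sqrt(10)*sqrt(-1/(C1 - z))/2
 h(z) = sqrt(10)*sqrt(-1/(C1 - z))/2


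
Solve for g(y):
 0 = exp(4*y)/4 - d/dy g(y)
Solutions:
 g(y) = C1 + exp(4*y)/16


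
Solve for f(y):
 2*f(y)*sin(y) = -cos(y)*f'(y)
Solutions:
 f(y) = C1*cos(y)^2


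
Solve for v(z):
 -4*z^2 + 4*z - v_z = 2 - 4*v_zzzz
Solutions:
 v(z) = C1 + C4*exp(2^(1/3)*z/2) - 4*z^3/3 + 2*z^2 - 2*z + (C2*sin(2^(1/3)*sqrt(3)*z/4) + C3*cos(2^(1/3)*sqrt(3)*z/4))*exp(-2^(1/3)*z/4)


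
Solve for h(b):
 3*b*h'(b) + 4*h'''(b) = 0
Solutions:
 h(b) = C1 + Integral(C2*airyai(-6^(1/3)*b/2) + C3*airybi(-6^(1/3)*b/2), b)


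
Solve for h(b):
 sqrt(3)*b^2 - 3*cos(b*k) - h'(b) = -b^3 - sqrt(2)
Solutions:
 h(b) = C1 + b^4/4 + sqrt(3)*b^3/3 + sqrt(2)*b - 3*sin(b*k)/k


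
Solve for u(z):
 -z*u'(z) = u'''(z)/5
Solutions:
 u(z) = C1 + Integral(C2*airyai(-5^(1/3)*z) + C3*airybi(-5^(1/3)*z), z)


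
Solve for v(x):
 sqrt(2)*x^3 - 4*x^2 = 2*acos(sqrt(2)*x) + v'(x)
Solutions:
 v(x) = C1 + sqrt(2)*x^4/4 - 4*x^3/3 - 2*x*acos(sqrt(2)*x) + sqrt(2)*sqrt(1 - 2*x^2)


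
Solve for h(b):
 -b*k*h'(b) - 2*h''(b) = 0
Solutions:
 h(b) = Piecewise((-sqrt(pi)*C1*erf(b*sqrt(k)/2)/sqrt(k) - C2, (k > 0) | (k < 0)), (-C1*b - C2, True))


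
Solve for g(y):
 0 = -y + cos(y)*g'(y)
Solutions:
 g(y) = C1 + Integral(y/cos(y), y)


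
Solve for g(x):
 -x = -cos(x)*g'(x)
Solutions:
 g(x) = C1 + Integral(x/cos(x), x)


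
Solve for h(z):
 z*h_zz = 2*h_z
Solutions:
 h(z) = C1 + C2*z^3


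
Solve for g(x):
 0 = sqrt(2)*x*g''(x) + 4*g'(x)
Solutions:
 g(x) = C1 + C2*x^(1 - 2*sqrt(2))


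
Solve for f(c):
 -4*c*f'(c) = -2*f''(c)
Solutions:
 f(c) = C1 + C2*erfi(c)


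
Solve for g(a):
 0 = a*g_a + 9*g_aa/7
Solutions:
 g(a) = C1 + C2*erf(sqrt(14)*a/6)


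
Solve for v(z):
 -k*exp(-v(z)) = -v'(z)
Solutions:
 v(z) = log(C1 + k*z)


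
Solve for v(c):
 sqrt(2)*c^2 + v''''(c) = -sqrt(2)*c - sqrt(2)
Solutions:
 v(c) = C1 + C2*c + C3*c^2 + C4*c^3 - sqrt(2)*c^6/360 - sqrt(2)*c^5/120 - sqrt(2)*c^4/24


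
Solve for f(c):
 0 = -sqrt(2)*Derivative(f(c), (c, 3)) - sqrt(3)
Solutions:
 f(c) = C1 + C2*c + C3*c^2 - sqrt(6)*c^3/12


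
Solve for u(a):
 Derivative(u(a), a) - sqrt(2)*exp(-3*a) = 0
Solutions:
 u(a) = C1 - sqrt(2)*exp(-3*a)/3


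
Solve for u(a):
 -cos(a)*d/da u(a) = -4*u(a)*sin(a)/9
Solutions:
 u(a) = C1/cos(a)^(4/9)


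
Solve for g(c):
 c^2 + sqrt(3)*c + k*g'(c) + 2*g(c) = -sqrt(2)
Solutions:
 g(c) = C1*exp(-2*c/k) - c^2/2 + c*k/2 - sqrt(3)*c/2 - k^2/4 + sqrt(3)*k/4 - sqrt(2)/2


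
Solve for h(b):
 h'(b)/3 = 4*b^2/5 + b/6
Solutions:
 h(b) = C1 + 4*b^3/5 + b^2/4


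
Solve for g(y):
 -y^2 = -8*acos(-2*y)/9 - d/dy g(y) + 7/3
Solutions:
 g(y) = C1 + y^3/3 - 8*y*acos(-2*y)/9 + 7*y/3 - 4*sqrt(1 - 4*y^2)/9


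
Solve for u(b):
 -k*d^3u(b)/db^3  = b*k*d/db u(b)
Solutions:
 u(b) = C1 + Integral(C2*airyai(-b) + C3*airybi(-b), b)
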